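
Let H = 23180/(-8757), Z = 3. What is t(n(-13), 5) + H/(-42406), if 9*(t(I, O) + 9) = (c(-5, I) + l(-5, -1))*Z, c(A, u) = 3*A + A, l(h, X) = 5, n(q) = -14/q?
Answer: -2599433804/185674671 ≈ -14.000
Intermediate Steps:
H = -23180/8757 (H = 23180*(-1/8757) = -23180/8757 ≈ -2.6470)
c(A, u) = 4*A
t(I, O) = -14 (t(I, O) = -9 + ((4*(-5) + 5)*3)/9 = -9 + ((-20 + 5)*3)/9 = -9 + (-15*3)/9 = -9 + (⅑)*(-45) = -9 - 5 = -14)
t(n(-13), 5) + H/(-42406) = -14 - 23180/8757/(-42406) = -14 - 23180/8757*(-1/42406) = -14 + 11590/185674671 = -2599433804/185674671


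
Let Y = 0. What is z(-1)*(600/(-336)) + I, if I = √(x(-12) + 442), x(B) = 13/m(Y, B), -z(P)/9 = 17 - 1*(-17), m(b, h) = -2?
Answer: 3825/7 + √1742/2 ≈ 567.30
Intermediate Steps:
z(P) = -306 (z(P) = -9*(17 - 1*(-17)) = -9*(17 + 17) = -9*34 = -306)
x(B) = -13/2 (x(B) = 13/(-2) = 13*(-½) = -13/2)
I = √1742/2 (I = √(-13/2 + 442) = √(871/2) = √1742/2 ≈ 20.869)
z(-1)*(600/(-336)) + I = -183600/(-336) + √1742/2 = -183600*(-1)/336 + √1742/2 = -306*(-25/14) + √1742/2 = 3825/7 + √1742/2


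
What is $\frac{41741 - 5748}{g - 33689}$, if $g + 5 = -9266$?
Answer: $- \frac{35993}{42960} \approx -0.83783$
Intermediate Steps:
$g = -9271$ ($g = -5 - 9266 = -9271$)
$\frac{41741 - 5748}{g - 33689} = \frac{41741 - 5748}{-9271 - 33689} = \frac{35993}{-42960} = 35993 \left(- \frac{1}{42960}\right) = - \frac{35993}{42960}$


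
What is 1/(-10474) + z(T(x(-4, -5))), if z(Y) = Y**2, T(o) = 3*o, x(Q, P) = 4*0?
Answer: -1/10474 ≈ -9.5475e-5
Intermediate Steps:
x(Q, P) = 0
1/(-10474) + z(T(x(-4, -5))) = 1/(-10474) + (3*0)**2 = -1/10474 + 0**2 = -1/10474 + 0 = -1/10474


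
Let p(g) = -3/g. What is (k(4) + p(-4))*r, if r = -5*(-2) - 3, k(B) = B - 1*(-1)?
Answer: 161/4 ≈ 40.250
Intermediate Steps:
k(B) = 1 + B (k(B) = B + 1 = 1 + B)
r = 7 (r = 10 - 3 = 7)
(k(4) + p(-4))*r = ((1 + 4) - 3/(-4))*7 = (5 - 3*(-1/4))*7 = (5 + 3/4)*7 = (23/4)*7 = 161/4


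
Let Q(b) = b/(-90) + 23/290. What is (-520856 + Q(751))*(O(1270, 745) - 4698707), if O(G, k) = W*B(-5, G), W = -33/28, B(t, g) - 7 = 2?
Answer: 44713890088557769/18270 ≈ 2.4474e+12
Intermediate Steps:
B(t, g) = 9 (B(t, g) = 7 + 2 = 9)
W = -33/28 ≈ -1.1786
O(G, k) = -297/28 (O(G, k) = -33/28*9 = -297/28)
Q(b) = 23/290 - b/90 (Q(b) = b*(-1/90) + 23*(1/290) = -b/90 + 23/290 = 23/290 - b/90)
(-520856 + Q(751))*(O(1270, 745) - 4698707) = (-520856 + (23/290 - 1/90*751))*(-297/28 - 4698707) = (-520856 + (23/290 - 751/90))*(-131564093/28) = (-520856 - 10786/1305)*(-131564093/28) = -679727866/1305*(-131564093/28) = 44713890088557769/18270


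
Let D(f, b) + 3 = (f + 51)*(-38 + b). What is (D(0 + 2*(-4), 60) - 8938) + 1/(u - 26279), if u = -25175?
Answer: -411374731/51454 ≈ -7995.0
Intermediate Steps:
D(f, b) = -3 + (-38 + b)*(51 + f) (D(f, b) = -3 + (f + 51)*(-38 + b) = -3 + (51 + f)*(-38 + b) = -3 + (-38 + b)*(51 + f))
(D(0 + 2*(-4), 60) - 8938) + 1/(u - 26279) = ((-1941 - 38*(0 + 2*(-4)) + 51*60 + 60*(0 + 2*(-4))) - 8938) + 1/(-25175 - 26279) = ((-1941 - 38*(0 - 8) + 3060 + 60*(0 - 8)) - 8938) + 1/(-51454) = ((-1941 - 38*(-8) + 3060 + 60*(-8)) - 8938) - 1/51454 = ((-1941 + 304 + 3060 - 480) - 8938) - 1/51454 = (943 - 8938) - 1/51454 = -7995 - 1/51454 = -411374731/51454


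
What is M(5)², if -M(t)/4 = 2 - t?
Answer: 144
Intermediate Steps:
M(t) = -8 + 4*t (M(t) = -4*(2 - t) = -8 + 4*t)
M(5)² = (-8 + 4*5)² = (-8 + 20)² = 12² = 144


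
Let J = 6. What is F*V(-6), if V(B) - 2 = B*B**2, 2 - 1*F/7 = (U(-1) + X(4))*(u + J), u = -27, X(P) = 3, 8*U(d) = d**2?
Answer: -405209/4 ≈ -1.0130e+5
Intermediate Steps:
U(d) = d**2/8
F = 3787/8 (F = 14 - 7*((1/8)*(-1)**2 + 3)*(-27 + 6) = 14 - 7*((1/8)*1 + 3)*(-21) = 14 - 7*(1/8 + 3)*(-21) = 14 - 175*(-21)/8 = 14 - 7*(-525/8) = 14 + 3675/8 = 3787/8 ≈ 473.38)
V(B) = 2 + B**3 (V(B) = 2 + B*B**2 = 2 + B**3)
F*V(-6) = 3787*(2 + (-6)**3)/8 = 3787*(2 - 216)/8 = (3787/8)*(-214) = -405209/4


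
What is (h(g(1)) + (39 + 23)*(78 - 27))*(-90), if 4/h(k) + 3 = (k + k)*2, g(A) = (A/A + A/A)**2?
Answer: -3699900/13 ≈ -2.8461e+5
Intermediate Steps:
g(A) = 4 (g(A) = (1 + 1)**2 = 2**2 = 4)
h(k) = 4/(-3 + 4*k) (h(k) = 4/(-3 + (k + k)*2) = 4/(-3 + (2*k)*2) = 4/(-3 + 4*k))
(h(g(1)) + (39 + 23)*(78 - 27))*(-90) = (4/(-3 + 4*4) + (39 + 23)*(78 - 27))*(-90) = (4/(-3 + 16) + 62*51)*(-90) = (4/13 + 3162)*(-90) = (41110/13)*(-90) = -3699900/13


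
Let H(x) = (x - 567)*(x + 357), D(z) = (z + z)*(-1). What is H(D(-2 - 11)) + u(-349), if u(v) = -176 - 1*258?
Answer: -207637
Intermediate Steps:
u(v) = -434 (u(v) = -176 - 258 = -434)
D(z) = -2*z (D(z) = (2*z)*(-1) = -2*z)
H(x) = (-567 + x)*(357 + x)
H(D(-2 - 11)) + u(-349) = (-202419 + (-2*(-2 - 11))² - (-420)*(-2 - 11)) - 434 = (-202419 + (-2*(-13))² - (-420)*(-13)) - 434 = (-202419 + 26² - 210*26) - 434 = (-202419 + 676 - 5460) - 434 = -207203 - 434 = -207637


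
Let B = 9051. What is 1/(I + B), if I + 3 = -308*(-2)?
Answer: 1/9664 ≈ 0.00010348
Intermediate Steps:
I = 613 (I = -3 - 308*(-2) = -3 + 616 = 613)
1/(I + B) = 1/(613 + 9051) = 1/9664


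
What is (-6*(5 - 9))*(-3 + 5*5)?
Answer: 528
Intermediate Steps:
(-6*(5 - 9))*(-3 + 5*5) = (-6*(-4))*(-3 + 25) = 24*22 = 528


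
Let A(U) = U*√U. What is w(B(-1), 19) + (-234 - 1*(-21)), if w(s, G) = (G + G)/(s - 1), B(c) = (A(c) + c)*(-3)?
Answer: -2693/13 - 114*I/13 ≈ -207.15 - 8.7692*I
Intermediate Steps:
A(U) = U^(3/2)
B(c) = -3*c - 3*c^(3/2) (B(c) = (c^(3/2) + c)*(-3) = (c + c^(3/2))*(-3) = -3*c - 3*c^(3/2))
w(s, G) = 2*G/(-1 + s) (w(s, G) = (2*G)/(-1 + s) = 2*G/(-1 + s))
w(B(-1), 19) + (-234 - 1*(-21)) = 2*19/(-1 + (-3*(-1) - (-3)*I)) + (-234 - 1*(-21)) = 2*19/(-1 + (3 - (-3)*I)) + (-234 + 21) = 2*19/(-1 + (3 + 3*I)) - 213 = 2*19/(2 + 3*I) - 213 = 2*19*((2 - 3*I)/13) - 213 = (76/13 - 114*I/13) - 213 = -2693/13 - 114*I/13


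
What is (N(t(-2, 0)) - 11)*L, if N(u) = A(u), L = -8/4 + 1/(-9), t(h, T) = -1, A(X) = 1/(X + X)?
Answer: 437/18 ≈ 24.278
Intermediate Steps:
A(X) = 1/(2*X)
L = -19/9 (L = -8*¼ + 1*(-⅑) = -2 - ⅑ = -19/9 ≈ -2.1111)
N(u) = 1/(2*u)
(N(t(-2, 0)) - 11)*L = ((½)/(-1) - 11)*(-19/9) = ((½)*(-1) - 11)*(-19/9) = (-½ - 11)*(-19/9) = -23/2*(-19/9) = 437/18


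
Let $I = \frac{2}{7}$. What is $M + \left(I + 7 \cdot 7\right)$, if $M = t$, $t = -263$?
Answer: $- \frac{1496}{7} \approx -213.71$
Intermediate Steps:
$I = \frac{2}{7}$ ($I = 2 \cdot \frac{1}{7} = \frac{2}{7} \approx 0.28571$)
$M = -263$
$M + \left(I + 7 \cdot 7\right) = -263 + \left(\frac{2}{7} + 7 \cdot 7\right) = -263 + \left(\frac{2}{7} + 49\right) = -263 + \frac{345}{7} = - \frac{1496}{7}$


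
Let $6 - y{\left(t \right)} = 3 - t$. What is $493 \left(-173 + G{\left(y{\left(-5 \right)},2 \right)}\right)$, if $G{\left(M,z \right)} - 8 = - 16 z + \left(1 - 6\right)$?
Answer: $-99586$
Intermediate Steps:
$y{\left(t \right)} = 3 + t$ ($y{\left(t \right)} = 6 - \left(3 - t\right) = 6 + \left(-3 + t\right) = 3 + t$)
$G{\left(M,z \right)} = 3 - 16 z$ ($G{\left(M,z \right)} = 8 - \left(5 + 16 z\right) = 3 - 16 z$)
$493 \left(-173 + G{\left(y{\left(-5 \right)},2 \right)}\right) = 493 \left(-173 + \left(3 - 32\right)\right) = 493 \left(-173 - 29\right) = 493 \left(-202\right) = -99586$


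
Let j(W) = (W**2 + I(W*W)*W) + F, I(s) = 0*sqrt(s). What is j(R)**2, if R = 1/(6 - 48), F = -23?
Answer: 1646006041/3111696 ≈ 528.97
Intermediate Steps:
R = -1/42 (R = 1/(-42) = -1/42 ≈ -0.023810)
I(s) = 0
j(W) = -23 + W**2 (j(W) = (W**2 + 0*W) - 23 = (W**2 + 0) - 23 = W**2 - 23 = -23 + W**2)
j(R)**2 = (-23 + (-1/42)**2)**2 = (-23 + 1/1764)**2 = (-40571/1764)**2 = 1646006041/3111696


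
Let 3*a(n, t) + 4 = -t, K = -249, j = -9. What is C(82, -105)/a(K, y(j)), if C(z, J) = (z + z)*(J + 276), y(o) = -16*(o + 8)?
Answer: -21033/5 ≈ -4206.6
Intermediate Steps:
y(o) = -128 - 16*o (y(o) = -16*(8 + o) = -128 - 16*o)
a(n, t) = -4/3 - t/3 (a(n, t) = -4/3 + (-t)/3 = -4/3 - t/3)
C(z, J) = 2*z*(276 + J) (C(z, J) = (2*z)*(276 + J) = 2*z*(276 + J))
C(82, -105)/a(K, y(j)) = (2*82*(276 - 105))/(-4/3 - (-128 - 16*(-9))/3) = (2*82*171)/(-4/3 - (-128 + 144)/3) = 28044/(-4/3 - ⅓*16) = 28044/(-4/3 - 16/3) = 28044/(-20/3) = 28044*(-3/20) = -21033/5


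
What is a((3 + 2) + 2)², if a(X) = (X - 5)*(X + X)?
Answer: 784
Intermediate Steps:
a(X) = 2*X*(-5 + X) (a(X) = (-5 + X)*(2*X) = 2*X*(-5 + X))
a((3 + 2) + 2)² = (2*((3 + 2) + 2)*(-5 + ((3 + 2) + 2)))² = (2*(5 + 2)*(-5 + (5 + 2)))² = (2*7*(-5 + 7))² = (2*7*2)² = 28² = 784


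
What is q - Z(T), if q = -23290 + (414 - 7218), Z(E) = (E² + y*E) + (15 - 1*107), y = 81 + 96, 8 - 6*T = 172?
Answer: -233200/9 ≈ -25911.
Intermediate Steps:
T = -82/3 (T = 4/3 - ⅙*172 = 4/3 - 86/3 = -82/3 ≈ -27.333)
y = 177
Z(E) = -92 + E² + 177*E (Z(E) = (E² + 177*E) + (15 - 1*107) = (E² + 177*E) + (15 - 107) = (E² + 177*E) - 92 = -92 + E² + 177*E)
q = -30094 (q = -23290 - 6804 = -30094)
q - Z(T) = -30094 - (-92 + (-82/3)² + 177*(-82/3)) = -30094 - (-92 + 6724/9 - 4838) = -30094 - 1*(-37646/9) = -30094 + 37646/9 = -233200/9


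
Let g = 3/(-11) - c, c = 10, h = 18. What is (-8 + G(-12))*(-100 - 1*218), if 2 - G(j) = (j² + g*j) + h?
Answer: 1018872/11 ≈ 92625.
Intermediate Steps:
g = -113/11 (g = 3/(-11) - 1*10 = 3*(-1/11) - 10 = -3/11 - 10 = -113/11 ≈ -10.273)
G(j) = -16 - j² + 113*j/11 (G(j) = 2 - ((j² - 113*j/11) + 18) = 2 - (18 + j² - 113*j/11) = 2 + (-18 - j² + 113*j/11) = -16 - j² + 113*j/11)
(-8 + G(-12))*(-100 - 1*218) = (-8 + (-16 - 1*(-12)² + (113/11)*(-12)))*(-100 - 1*218) = (-8 + (-16 - 1*144 - 1356/11))*(-100 - 218) = (-8 + (-16 - 144 - 1356/11))*(-318) = (-8 - 3116/11)*(-318) = -3204/11*(-318) = 1018872/11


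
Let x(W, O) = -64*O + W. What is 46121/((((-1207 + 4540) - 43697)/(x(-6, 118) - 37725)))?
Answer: 2088497243/40364 ≈ 51742.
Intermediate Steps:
x(W, O) = W - 64*O
46121/((((-1207 + 4540) - 43697)/(x(-6, 118) - 37725))) = 46121/((((-1207 + 4540) - 43697)/((-6 - 64*118) - 37725))) = 46121/(((3333 - 43697)/((-6 - 7552) - 37725))) = 46121/((-40364/(-7558 - 37725))) = 46121/((-40364/(-45283))) = 46121/((-40364*(-1/45283))) = 46121/(40364/45283) = 46121*(45283/40364) = 2088497243/40364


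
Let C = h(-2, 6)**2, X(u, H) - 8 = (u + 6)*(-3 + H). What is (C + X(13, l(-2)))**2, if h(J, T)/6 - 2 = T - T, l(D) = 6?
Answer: 43681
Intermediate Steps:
X(u, H) = 8 + (-3 + H)*(6 + u) (X(u, H) = 8 + (u + 6)*(-3 + H) = 8 + (6 + u)*(-3 + H) = 8 + (-3 + H)*(6 + u))
h(J, T) = 12 (h(J, T) = 12 + 6*(T - T) = 12 + 6*0 = 12 + 0 = 12)
C = 144 (C = 12**2 = 144)
(C + X(13, l(-2)))**2 = (144 + (-10 - 3*13 + 6*6 + 6*13))**2 = (144 + (-10 - 39 + 36 + 78))**2 = (144 + 65)**2 = 209**2 = 43681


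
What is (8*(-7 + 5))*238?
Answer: -3808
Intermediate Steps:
(8*(-7 + 5))*238 = (8*(-2))*238 = -16*238 = -3808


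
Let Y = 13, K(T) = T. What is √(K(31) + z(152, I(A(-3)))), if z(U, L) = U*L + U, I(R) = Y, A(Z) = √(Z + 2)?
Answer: √2159 ≈ 46.465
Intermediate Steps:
A(Z) = √(2 + Z)
I(R) = 13
z(U, L) = U + L*U (z(U, L) = L*U + U = U + L*U)
√(K(31) + z(152, I(A(-3)))) = √(31 + 152*(1 + 13)) = √(31 + 152*14) = √(31 + 2128) = √2159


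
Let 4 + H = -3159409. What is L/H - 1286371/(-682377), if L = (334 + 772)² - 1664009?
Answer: 4364950617644/2155910764701 ≈ 2.0246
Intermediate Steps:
H = -3159413 (H = -4 - 3159409 = -3159413)
L = -440773 (L = 1106² - 1664009 = 1223236 - 1664009 = -440773)
L/H - 1286371/(-682377) = -440773/(-3159413) - 1286371/(-682377) = -440773*(-1/3159413) - 1286371*(-1/682377) = 440773/3159413 + 1286371/682377 = 4364950617644/2155910764701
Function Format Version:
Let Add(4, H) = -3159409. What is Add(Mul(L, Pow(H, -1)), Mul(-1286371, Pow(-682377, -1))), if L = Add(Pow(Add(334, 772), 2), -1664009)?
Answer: Rational(4364950617644, 2155910764701) ≈ 2.0246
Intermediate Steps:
H = -3159413 (H = Add(-4, -3159409) = -3159413)
L = -440773 (L = Add(Pow(1106, 2), -1664009) = Add(1223236, -1664009) = -440773)
Add(Mul(L, Pow(H, -1)), Mul(-1286371, Pow(-682377, -1))) = Add(Mul(-440773, Pow(-3159413, -1)), Mul(-1286371, Pow(-682377, -1))) = Add(Mul(-440773, Rational(-1, 3159413)), Mul(-1286371, Rational(-1, 682377))) = Add(Rational(440773, 3159413), Rational(1286371, 682377)) = Rational(4364950617644, 2155910764701)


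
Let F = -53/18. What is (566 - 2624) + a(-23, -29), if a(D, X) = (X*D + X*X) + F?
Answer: -9953/18 ≈ -552.94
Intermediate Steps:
F = -53/18 (F = -53*1/18 = -53/18 ≈ -2.9444)
a(D, X) = -53/18 + X² + D*X (a(D, X) = (X*D + X*X) - 53/18 = (D*X + X²) - 53/18 = (X² + D*X) - 53/18 = -53/18 + X² + D*X)
(566 - 2624) + a(-23, -29) = (566 - 2624) + (-53/18 + (-29)² - 23*(-29)) = -2058 + (-53/18 + 841 + 667) = -2058 + 27091/18 = -9953/18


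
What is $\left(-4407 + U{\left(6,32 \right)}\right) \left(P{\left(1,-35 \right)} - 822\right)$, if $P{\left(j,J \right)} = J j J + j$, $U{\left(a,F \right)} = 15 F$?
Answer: $-1586508$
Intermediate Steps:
$P{\left(j,J \right)} = j + j J^{2}$ ($P{\left(j,J \right)} = j J^{2} + j = j + j J^{2}$)
$\left(-4407 + U{\left(6,32 \right)}\right) \left(P{\left(1,-35 \right)} - 822\right) = \left(-4407 + 15 \cdot 32\right) \left(1 \left(1 + \left(-35\right)^{2}\right) - 822\right) = \left(-4407 + 480\right) \left(1 \left(1 + 1225\right) - 822\right) = - 3927 \left(1 \cdot 1226 - 822\right) = - 3927 \left(1226 - 822\right) = \left(-3927\right) 404 = -1586508$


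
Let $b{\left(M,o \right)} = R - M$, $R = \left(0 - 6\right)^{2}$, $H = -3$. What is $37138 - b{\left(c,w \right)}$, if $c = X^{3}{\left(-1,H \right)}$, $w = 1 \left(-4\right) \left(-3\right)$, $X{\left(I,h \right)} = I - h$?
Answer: $37110$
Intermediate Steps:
$w = 12$ ($w = \left(-4\right) \left(-3\right) = 12$)
$R = 36$ ($R = \left(-6\right)^{2} = 36$)
$c = 8$ ($c = \left(-1 - -3\right)^{3} = \left(-1 + 3\right)^{3} = 2^{3} = 8$)
$b{\left(M,o \right)} = 36 - M$
$37138 - b{\left(c,w \right)} = 37138 - \left(36 - 8\right) = 37138 - 28 = 37110$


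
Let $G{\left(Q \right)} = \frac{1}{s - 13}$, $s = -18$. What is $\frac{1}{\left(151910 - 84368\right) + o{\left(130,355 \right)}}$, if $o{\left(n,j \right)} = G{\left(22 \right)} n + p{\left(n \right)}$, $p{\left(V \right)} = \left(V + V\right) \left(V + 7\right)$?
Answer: $\frac{31}{3197892} \approx 9.6939 \cdot 10^{-6}$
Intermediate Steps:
$G{\left(Q \right)} = - \frac{1}{31}$ ($G{\left(Q \right)} = \frac{1}{-18 - 13} = \frac{1}{-31} = - \frac{1}{31}$)
$p{\left(V \right)} = 2 V \left(7 + V\right)$
$o{\left(n,j \right)} = - \frac{n}{31} + 2 n \left(7 + n\right)$
$\frac{1}{\left(151910 - 84368\right) + o{\left(130,355 \right)}} = \frac{1}{\left(151910 - 84368\right) + \frac{1}{31} \cdot 130 \left(433 + 62 \cdot 130\right)} = \frac{1}{\left(151910 - 84368\right) + \frac{1}{31} \cdot 130 \left(433 + 8060\right)} = \frac{1}{67542 + \frac{1}{31} \cdot 130 \cdot 8493} = \frac{1}{67542 + \frac{1104090}{31}} = \frac{1}{\frac{3197892}{31}} = \frac{31}{3197892}$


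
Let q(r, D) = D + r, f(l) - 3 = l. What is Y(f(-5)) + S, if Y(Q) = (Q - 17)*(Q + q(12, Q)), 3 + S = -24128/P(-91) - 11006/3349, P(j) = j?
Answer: 2505037/23443 ≈ 106.86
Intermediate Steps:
f(l) = 3 + l
S = 6068373/23443 (S = -3 + (-24128/(-91) - 11006/3349) = -3 + (-24128*(-1/91) - 11006*1/3349) = -3 + (1856/7 - 11006/3349) = -3 + 6138702/23443 = 6068373/23443 ≈ 258.86)
Y(Q) = (-17 + Q)*(12 + 2*Q) (Y(Q) = (Q - 17)*(Q + (Q + 12)) = (-17 + Q)*(Q + (12 + Q)) = (-17 + Q)*(12 + 2*Q))
Y(f(-5)) + S = (-204 - 22*(3 - 5) + 2*(3 - 5)**2) + 6068373/23443 = (-204 - 22*(-2) + 2*(-2)**2) + 6068373/23443 = (-204 + 44 + 2*4) + 6068373/23443 = (-204 + 44 + 8) + 6068373/23443 = -152 + 6068373/23443 = 2505037/23443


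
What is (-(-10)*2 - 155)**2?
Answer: 18225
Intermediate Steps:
(-(-10)*2 - 155)**2 = (-5*(-4) - 155)**2 = (20 - 155)**2 = (-135)**2 = 18225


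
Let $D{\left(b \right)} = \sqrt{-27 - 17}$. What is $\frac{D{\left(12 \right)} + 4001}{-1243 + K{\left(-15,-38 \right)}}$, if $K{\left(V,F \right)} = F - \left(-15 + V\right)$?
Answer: $- \frac{4001}{1251} - \frac{2 i \sqrt{11}}{1251} \approx -3.1982 - 0.0053024 i$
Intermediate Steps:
$K{\left(V,F \right)} = 15 + F - V$
$D{\left(b \right)} = 2 i \sqrt{11}$ ($D{\left(b \right)} = \sqrt{-44} = 2 i \sqrt{11}$)
$\frac{D{\left(12 \right)} + 4001}{-1243 + K{\left(-15,-38 \right)}} = \frac{2 i \sqrt{11} + 4001}{-1243 - 8} = \frac{4001 + 2 i \sqrt{11}}{-1243 + \left(15 - 38 + 15\right)} = \frac{4001 + 2 i \sqrt{11}}{-1243 - 8} = \frac{4001 + 2 i \sqrt{11}}{-1251} = \left(4001 + 2 i \sqrt{11}\right) \left(- \frac{1}{1251}\right) = - \frac{4001}{1251} - \frac{2 i \sqrt{11}}{1251}$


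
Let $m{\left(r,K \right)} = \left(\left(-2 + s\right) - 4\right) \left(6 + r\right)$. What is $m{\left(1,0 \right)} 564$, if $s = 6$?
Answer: $0$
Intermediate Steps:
$m{\left(r,K \right)} = 0$ ($m{\left(r,K \right)} = \left(\left(-2 + 6\right) - 4\right) \left(6 + r\right) = \left(4 - 4\right) \left(6 + r\right) = 0 \left(6 + r\right) = 0$)
$m{\left(1,0 \right)} 564 = 0 \cdot 564 = 0$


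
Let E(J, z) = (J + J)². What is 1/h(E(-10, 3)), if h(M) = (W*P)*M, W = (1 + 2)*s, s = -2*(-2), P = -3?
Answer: -1/14400 ≈ -6.9444e-5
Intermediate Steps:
s = 4
E(J, z) = 4*J² (E(J, z) = (2*J)² = 4*J²)
W = 12 (W = (1 + 2)*4 = 3*4 = 12)
h(M) = -36*M (h(M) = (12*(-3))*M = -36*M)
1/h(E(-10, 3)) = 1/(-144*(-10)²) = 1/(-144*100) = 1/(-36*400) = 1/(-14400) = -1/14400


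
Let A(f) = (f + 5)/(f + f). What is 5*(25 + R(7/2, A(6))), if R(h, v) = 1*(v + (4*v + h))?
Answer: 1985/12 ≈ 165.42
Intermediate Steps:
A(f) = (5 + f)/(2*f) (A(f) = (5 + f)/((2*f)) = (5 + f)*(1/(2*f)) = (5 + f)/(2*f))
R(h, v) = h + 5*v (R(h, v) = 1*(v + (h + 4*v)) = 1*(h + 5*v) = h + 5*v)
5*(25 + R(7/2, A(6))) = 5*(25 + (7/2 + 5*((½)*(5 + 6)/6))) = 5*(25 + (7*(½) + 5*((½)*(⅙)*11))) = 5*(25 + (7/2 + 5*(11/12))) = 5*(25 + (7/2 + 55/12)) = 5*(25 + 97/12) = 5*(397/12) = 1985/12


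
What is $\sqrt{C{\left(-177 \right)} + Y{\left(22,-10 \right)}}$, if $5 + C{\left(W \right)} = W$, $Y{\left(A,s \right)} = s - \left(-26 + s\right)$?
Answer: $2 i \sqrt{39} \approx 12.49 i$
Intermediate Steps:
$Y{\left(A,s \right)} = 26$
$C{\left(W \right)} = -5 + W$
$\sqrt{C{\left(-177 \right)} + Y{\left(22,-10 \right)}} = \sqrt{\left(-5 - 177\right) + 26} = \sqrt{-182 + 26} = \sqrt{-156} = 2 i \sqrt{39}$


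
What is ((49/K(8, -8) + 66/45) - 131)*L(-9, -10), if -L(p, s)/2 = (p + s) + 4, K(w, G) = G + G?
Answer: -31823/8 ≈ -3977.9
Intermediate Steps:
K(w, G) = 2*G
L(p, s) = -8 - 2*p - 2*s (L(p, s) = -2*((p + s) + 4) = -2*(4 + p + s) = -8 - 2*p - 2*s)
((49/K(8, -8) + 66/45) - 131)*L(-9, -10) = ((49/((2*(-8))) + 66/45) - 131)*(-8 - 2*(-9) - 2*(-10)) = ((49/(-16) + 66*(1/45)) - 131)*(-8 + 18 + 20) = ((49*(-1/16) + 22/15) - 131)*30 = ((-49/16 + 22/15) - 131)*30 = (-383/240 - 131)*30 = -31823/240*30 = -31823/8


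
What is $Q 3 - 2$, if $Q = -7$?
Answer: $-23$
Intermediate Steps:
$Q 3 - 2 = \left(-7\right) 3 - 2 = -21 - 2 = -23$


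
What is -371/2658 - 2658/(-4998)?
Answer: 868451/2214114 ≈ 0.39223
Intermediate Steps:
-371/2658 - 2658/(-4998) = -371*1/2658 - 2658*(-1/4998) = -371/2658 + 443/833 = 868451/2214114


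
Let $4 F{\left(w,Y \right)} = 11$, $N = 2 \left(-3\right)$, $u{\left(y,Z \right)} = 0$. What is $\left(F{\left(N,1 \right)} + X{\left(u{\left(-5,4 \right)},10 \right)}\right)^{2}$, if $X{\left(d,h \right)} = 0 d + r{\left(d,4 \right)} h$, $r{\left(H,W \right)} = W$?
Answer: $\frac{29241}{16} \approx 1827.6$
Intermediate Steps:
$N = -6$
$F{\left(w,Y \right)} = \frac{11}{4}$ ($F{\left(w,Y \right)} = \frac{1}{4} \cdot 11 = \frac{11}{4}$)
$X{\left(d,h \right)} = 4 h$ ($X{\left(d,h \right)} = 0 d + 4 h = 0 + 4 h = 4 h$)
$\left(F{\left(N,1 \right)} + X{\left(u{\left(-5,4 \right)},10 \right)}\right)^{2} = \left(\frac{11}{4} + 4 \cdot 10\right)^{2} = \left(\frac{11}{4} + 40\right)^{2} = \left(\frac{171}{4}\right)^{2} = \frac{29241}{16}$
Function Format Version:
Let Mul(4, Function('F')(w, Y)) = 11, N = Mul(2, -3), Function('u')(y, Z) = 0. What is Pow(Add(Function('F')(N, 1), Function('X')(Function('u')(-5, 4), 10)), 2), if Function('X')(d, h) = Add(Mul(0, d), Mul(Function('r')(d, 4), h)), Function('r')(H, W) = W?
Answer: Rational(29241, 16) ≈ 1827.6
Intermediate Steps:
N = -6
Function('F')(w, Y) = Rational(11, 4) (Function('F')(w, Y) = Mul(Rational(1, 4), 11) = Rational(11, 4))
Function('X')(d, h) = Mul(4, h) (Function('X')(d, h) = Add(Mul(0, d), Mul(4, h)) = Add(0, Mul(4, h)) = Mul(4, h))
Pow(Add(Function('F')(N, 1), Function('X')(Function('u')(-5, 4), 10)), 2) = Pow(Add(Rational(11, 4), Mul(4, 10)), 2) = Pow(Add(Rational(11, 4), 40), 2) = Pow(Rational(171, 4), 2) = Rational(29241, 16)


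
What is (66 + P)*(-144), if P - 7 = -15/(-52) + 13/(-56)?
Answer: -957330/91 ≈ -10520.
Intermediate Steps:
P = 5137/728 (P = 7 + (-15/(-52) + 13/(-56)) = 7 + (-15*(-1/52) + 13*(-1/56)) = 7 + (15/52 - 13/56) = 7 + 41/728 = 5137/728 ≈ 7.0563)
(66 + P)*(-144) = (66 + 5137/728)*(-144) = (53185/728)*(-144) = -957330/91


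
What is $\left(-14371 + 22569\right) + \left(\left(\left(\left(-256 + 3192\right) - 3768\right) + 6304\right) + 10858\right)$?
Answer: $24528$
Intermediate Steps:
$\left(-14371 + 22569\right) + \left(\left(\left(\left(-256 + 3192\right) - 3768\right) + 6304\right) + 10858\right) = 8198 + \left(\left(\left(2936 - 3768\right) + 6304\right) + 10858\right) = 8198 + \left(\left(-832 + 6304\right) + 10858\right) = 8198 + \left(5472 + 10858\right) = 8198 + 16330 = 24528$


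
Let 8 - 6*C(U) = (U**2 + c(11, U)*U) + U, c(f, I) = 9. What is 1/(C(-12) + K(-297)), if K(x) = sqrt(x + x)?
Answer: -12/2705 - 27*I*sqrt(66)/5410 ≈ -0.0044362 - 0.040545*I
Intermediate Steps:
K(x) = sqrt(2)*sqrt(x) (K(x) = sqrt(2*x) = sqrt(2)*sqrt(x))
C(U) = 4/3 - 5*U/3 - U**2/6 (C(U) = 4/3 - ((U**2 + 9*U) + U)/6 = 4/3 - (U**2 + 10*U)/6 = 4/3 + (-5*U/3 - U**2/6) = 4/3 - 5*U/3 - U**2/6)
1/(C(-12) + K(-297)) = 1/((4/3 - 5/3*(-12) - 1/6*(-12)**2) + sqrt(2)*sqrt(-297)) = 1/((4/3 + 20 - 1/6*144) + sqrt(2)*(3*I*sqrt(33))) = 1/((4/3 + 20 - 24) + 3*I*sqrt(66)) = 1/(-8/3 + 3*I*sqrt(66))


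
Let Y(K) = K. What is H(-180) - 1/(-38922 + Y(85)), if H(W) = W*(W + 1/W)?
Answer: 1258357638/38837 ≈ 32401.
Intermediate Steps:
H(-180) - 1/(-38922 + Y(85)) = (1 + (-180)**2) - 1/(-38922 + 85) = (1 + 32400) - 1/(-38837) = 32401 - 1*(-1/38837) = 32401 + 1/38837 = 1258357638/38837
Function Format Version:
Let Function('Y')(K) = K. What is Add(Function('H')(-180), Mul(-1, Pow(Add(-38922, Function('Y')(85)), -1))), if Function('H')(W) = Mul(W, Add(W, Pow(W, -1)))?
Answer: Rational(1258357638, 38837) ≈ 32401.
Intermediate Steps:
Add(Function('H')(-180), Mul(-1, Pow(Add(-38922, Function('Y')(85)), -1))) = Add(Add(1, Pow(-180, 2)), Mul(-1, Pow(Add(-38922, 85), -1))) = Add(Add(1, 32400), Mul(-1, Pow(-38837, -1))) = Add(32401, Mul(-1, Rational(-1, 38837))) = Add(32401, Rational(1, 38837)) = Rational(1258357638, 38837)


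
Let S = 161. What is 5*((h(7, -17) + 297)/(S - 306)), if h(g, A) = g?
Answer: -304/29 ≈ -10.483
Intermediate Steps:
5*((h(7, -17) + 297)/(S - 306)) = 5*((7 + 297)/(161 - 306)) = 5*(304/(-145)) = 5*(304*(-1/145)) = 5*(-304/145) = -304/29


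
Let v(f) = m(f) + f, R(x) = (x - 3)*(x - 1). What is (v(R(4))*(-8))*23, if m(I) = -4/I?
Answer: -920/3 ≈ -306.67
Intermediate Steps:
R(x) = (-1 + x)*(-3 + x) (R(x) = (-3 + x)*(-1 + x) = (-1 + x)*(-3 + x))
v(f) = f - 4/f (v(f) = -4/f + f = f - 4/f)
(v(R(4))*(-8))*23 = (((3 + 4² - 4*4) - 4/(3 + 4² - 4*4))*(-8))*23 = (((3 + 16 - 16) - 4/(3 + 16 - 16))*(-8))*23 = ((3 - 4/3)*(-8))*23 = ((5/3)*(-8))*23 = -40/3*23 = -920/3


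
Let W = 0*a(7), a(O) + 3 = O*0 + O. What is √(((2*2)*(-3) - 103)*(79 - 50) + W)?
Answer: I*√3335 ≈ 57.749*I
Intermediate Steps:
a(O) = -3 + O (a(O) = -3 + (O*0 + O) = -3 + (0 + O) = -3 + O)
W = 0 (W = 0*(-3 + 7) = 0*4 = 0)
√(((2*2)*(-3) - 103)*(79 - 50) + W) = √(((2*2)*(-3) - 103)*(79 - 50) + 0) = √((4*(-3) - 103)*29 + 0) = √((-12 - 103)*29 + 0) = √(-115*29 + 0) = √(-3335 + 0) = √(-3335) = I*√3335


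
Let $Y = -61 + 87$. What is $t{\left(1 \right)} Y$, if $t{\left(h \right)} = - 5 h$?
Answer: $-130$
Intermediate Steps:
$Y = 26$
$t{\left(1 \right)} Y = \left(-5\right) 1 \cdot 26 = \left(-5\right) 26 = -130$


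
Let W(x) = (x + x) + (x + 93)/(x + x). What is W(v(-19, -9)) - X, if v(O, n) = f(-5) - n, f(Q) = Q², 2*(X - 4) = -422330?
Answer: 14363699/68 ≈ 2.1123e+5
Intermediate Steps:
X = -211161 (X = 4 + (½)*(-422330) = 4 - 211165 = -211161)
v(O, n) = 25 - n (v(O, n) = (-5)² - n = 25 - n)
W(x) = 2*x + (93 + x)/(2*x) (W(x) = 2*x + (93 + x)/((2*x)) = 2*x + (93 + x)*(1/(2*x)) = 2*x + (93 + x)/(2*x))
W(v(-19, -9)) - X = (93 + (25 - 1*(-9))*(1 + 4*(25 - 1*(-9))))/(2*(25 - 1*(-9))) - 1*(-211161) = (93 + (25 + 9)*(1 + 4*(25 + 9)))/(2*(25 + 9)) + 211161 = (½)*(93 + 34*(1 + 4*34))/34 + 211161 = (½)*(1/34)*(93 + 34*(1 + 136)) + 211161 = (½)*(1/34)*(93 + 34*137) + 211161 = (½)*(1/34)*(93 + 4658) + 211161 = (½)*(1/34)*4751 + 211161 = 4751/68 + 211161 = 14363699/68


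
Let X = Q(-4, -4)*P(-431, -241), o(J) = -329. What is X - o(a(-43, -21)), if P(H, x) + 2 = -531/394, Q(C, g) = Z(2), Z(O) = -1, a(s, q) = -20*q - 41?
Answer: 130945/394 ≈ 332.35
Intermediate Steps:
a(s, q) = -41 - 20*q
Q(C, g) = -1
P(H, x) = -1319/394 (P(H, x) = -2 - 531/394 = -1319/394)
X = 1319/394 (X = -1*(-1319/394) = 1319/394 ≈ 3.3477)
X - o(a(-43, -21)) = 1319/394 - 1*(-329) = 1319/394 + 329 = 130945/394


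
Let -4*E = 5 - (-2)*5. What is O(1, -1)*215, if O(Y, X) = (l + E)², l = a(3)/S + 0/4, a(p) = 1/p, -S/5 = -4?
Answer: 134848/45 ≈ 2996.6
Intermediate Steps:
S = 20 (S = -5*(-4) = 20)
l = 1/60 (l = 1/(3*20) + 0/4 = (⅓)*(1/20) + 0*(¼) = 1/60 + 0 = 1/60 ≈ 0.016667)
E = -15/4 (E = -(5 - (-2)*5)/4 = -(5 - 1*(-10))/4 = -(5 + 10)/4 = -¼*15 = -15/4 ≈ -3.7500)
O(Y, X) = 3136/225 (O(Y, X) = (1/60 - 15/4)² = (-56/15)² = 3136/225)
O(1, -1)*215 = (3136/225)*215 = 134848/45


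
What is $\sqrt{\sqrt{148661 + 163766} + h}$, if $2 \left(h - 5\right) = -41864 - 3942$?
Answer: $\sqrt{-22898 + \sqrt{312427}} \approx 149.46 i$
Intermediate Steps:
$h = -22898$ ($h = 5 + \frac{-41864 - 3942}{2} = 5 + \frac{1}{2} \left(-45806\right) = 5 - 22903 = -22898$)
$\sqrt{\sqrt{148661 + 163766} + h} = \sqrt{\sqrt{148661 + 163766} - 22898} = \sqrt{\sqrt{312427} - 22898} = \sqrt{-22898 + \sqrt{312427}}$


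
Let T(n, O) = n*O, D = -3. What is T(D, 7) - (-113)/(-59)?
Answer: -1352/59 ≈ -22.915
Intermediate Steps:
T(n, O) = O*n
T(D, 7) - (-113)/(-59) = 7*(-3) - (-113)/(-59) = -21 - (-113)*(-1)/59 = -21 - 1*113/59 = -21 - 113/59 = -1352/59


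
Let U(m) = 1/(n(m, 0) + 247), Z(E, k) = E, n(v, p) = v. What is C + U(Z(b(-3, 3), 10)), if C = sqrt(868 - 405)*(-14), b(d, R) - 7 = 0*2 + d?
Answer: 1/251 - 14*sqrt(463) ≈ -301.24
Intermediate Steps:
b(d, R) = 7 + d (b(d, R) = 7 + (0*2 + d) = 7 + (0 + d) = 7 + d)
C = -14*sqrt(463) (C = sqrt(463)*(-14) = -14*sqrt(463) ≈ -301.24)
U(m) = 1/(247 + m) (U(m) = 1/(m + 247) = 1/(247 + m))
C + U(Z(b(-3, 3), 10)) = -14*sqrt(463) + 1/(247 + (7 - 3)) = -14*sqrt(463) + 1/(247 + 4) = -14*sqrt(463) + 1/251 = 1/251 - 14*sqrt(463)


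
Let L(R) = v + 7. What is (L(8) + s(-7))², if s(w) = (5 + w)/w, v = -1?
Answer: 1936/49 ≈ 39.510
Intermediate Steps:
L(R) = 6 (L(R) = -1 + 7 = 6)
s(w) = (5 + w)/w
(L(8) + s(-7))² = (6 + (5 - 7)/(-7))² = (6 - ⅐*(-2))² = (6 + 2/7)² = (44/7)² = 1936/49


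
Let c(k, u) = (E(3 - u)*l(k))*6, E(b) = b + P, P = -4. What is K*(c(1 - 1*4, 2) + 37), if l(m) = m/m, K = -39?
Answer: -741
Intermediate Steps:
l(m) = 1
E(b) = -4 + b (E(b) = b - 4 = -4 + b)
c(k, u) = -6 - 6*u (c(k, u) = ((-4 + (3 - u))*1)*6 = ((-1 - u)*1)*6 = (-1 - u)*6 = -6 - 6*u)
K*(c(1 - 1*4, 2) + 37) = -39*((-6 - 6*2) + 37) = -39*((-6 - 12) + 37) = -39*(-18 + 37) = -39*19 = -741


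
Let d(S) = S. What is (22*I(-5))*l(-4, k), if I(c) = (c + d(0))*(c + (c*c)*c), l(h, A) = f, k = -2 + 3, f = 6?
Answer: 85800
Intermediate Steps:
k = 1
l(h, A) = 6
I(c) = c*(c + c³) (I(c) = (c + 0)*(c + (c*c)*c) = c*(c + c²*c) = c*(c + c³))
(22*I(-5))*l(-4, k) = (22*((-5)² + (-5)⁴))*6 = (22*(25 + 625))*6 = (22*650)*6 = 14300*6 = 85800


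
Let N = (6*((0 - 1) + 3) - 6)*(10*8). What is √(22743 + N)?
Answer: √23223 ≈ 152.39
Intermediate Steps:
N = 480 (N = (6*(-1 + 3) - 6)*80 = (6*2 - 6)*80 = (12 - 6)*80 = 6*80 = 480)
√(22743 + N) = √(22743 + 480) = √23223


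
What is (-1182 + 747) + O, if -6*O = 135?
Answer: -915/2 ≈ -457.50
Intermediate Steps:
O = -45/2 (O = -⅙*135 = -45/2 ≈ -22.500)
(-1182 + 747) + O = (-1182 + 747) - 45/2 = -435 - 45/2 = -915/2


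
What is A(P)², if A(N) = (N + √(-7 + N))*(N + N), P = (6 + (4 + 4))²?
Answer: 5932198720 + 180708864*√21 ≈ 6.7603e+9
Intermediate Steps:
P = 196 (P = (6 + 8)² = 14² = 196)
A(N) = 2*N*(N + √(-7 + N)) (A(N) = (N + √(-7 + N))*(2*N) = 2*N*(N + √(-7 + N)))
A(P)² = (2*196*(196 + √(-7 + 196)))² = (2*196*(196 + √189))² = (2*196*(196 + 3*√21))² = (76832 + 1176*√21)²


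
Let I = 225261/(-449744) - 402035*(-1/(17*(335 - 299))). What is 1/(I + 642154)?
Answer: 68810832/44232319754455 ≈ 1.5557e-6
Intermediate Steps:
I = 45168742327/68810832 (I = 225261*(-1/449744) - 402035/((-17*36)) = -225261/449744 - 402035/(-612) = -225261/449744 - 402035*(-1/612) = -225261/449744 + 402035/612 = 45168742327/68810832 ≈ 656.42)
1/(I + 642154) = 1/(45168742327/68810832 + 642154) = 1/(44232319754455/68810832) = 68810832/44232319754455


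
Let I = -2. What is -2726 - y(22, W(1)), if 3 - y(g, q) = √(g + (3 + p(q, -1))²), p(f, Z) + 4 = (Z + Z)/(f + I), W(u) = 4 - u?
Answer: -2729 + √31 ≈ -2723.4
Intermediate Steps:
p(f, Z) = -4 + 2*Z/(-2 + f) (p(f, Z) = -4 + (Z + Z)/(f - 2) = -4 + (2*Z)/(-2 + f) = -4 + 2*Z/(-2 + f))
y(g, q) = 3 - √(g + (3 + 2*(3 - 2*q)/(-2 + q))²) (y(g, q) = 3 - √(g + (3 + 2*(4 - 1 - 2*q)/(-2 + q))²) = 3 - √(g + (3 + 2*(3 - 2*q)/(-2 + q))²))
-2726 - y(22, W(1)) = -2726 - (3 - √(22 + (4 - 1*1)²/(-2 + (4 - 1*1))²)) = -2726 - (3 - √(22 + (4 - 1)²/(-2 + (4 - 1))²)) = -2726 - (3 - √(22 + 3²/(-2 + 3)²)) = -2726 - (3 - √(22 + 9/1²)) = -2726 - (3 - √(22 + 9*1)) = -2726 - (3 - √(22 + 9)) = -2726 - (3 - √31) = -2726 + (-3 + √31) = -2729 + √31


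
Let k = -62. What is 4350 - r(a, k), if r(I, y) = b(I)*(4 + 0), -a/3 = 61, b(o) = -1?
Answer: 4354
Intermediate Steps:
a = -183 (a = -3*61 = -183)
r(I, y) = -4 (r(I, y) = -(4 + 0) = -1*4 = -4)
4350 - r(a, k) = 4350 - 1*(-4) = 4350 + 4 = 4354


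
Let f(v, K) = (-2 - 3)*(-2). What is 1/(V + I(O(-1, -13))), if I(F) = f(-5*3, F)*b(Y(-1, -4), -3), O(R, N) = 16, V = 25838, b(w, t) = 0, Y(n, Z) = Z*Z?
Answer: 1/25838 ≈ 3.8703e-5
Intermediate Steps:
f(v, K) = 10 (f(v, K) = -5*(-2) = 10)
Y(n, Z) = Z²
I(F) = 0 (I(F) = 10*0 = 0)
1/(V + I(O(-1, -13))) = 1/(25838 + 0) = 1/25838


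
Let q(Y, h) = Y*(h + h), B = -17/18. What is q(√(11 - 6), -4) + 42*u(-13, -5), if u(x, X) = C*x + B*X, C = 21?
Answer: -33803/3 - 8*√5 ≈ -11286.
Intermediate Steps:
B = -17/18 (B = -17*1/18 = -17/18 ≈ -0.94444)
u(x, X) = 21*x - 17*X/18
q(Y, h) = 2*Y*h (q(Y, h) = Y*(2*h) = 2*Y*h)
q(√(11 - 6), -4) + 42*u(-13, -5) = 2*√(11 - 6)*(-4) + 42*(21*(-13) - 17/18*(-5)) = 2*√5*(-4) + 42*(-273 + 85/18) = -8*√5 + 42*(-4829/18) = -8*√5 - 33803/3 = -33803/3 - 8*√5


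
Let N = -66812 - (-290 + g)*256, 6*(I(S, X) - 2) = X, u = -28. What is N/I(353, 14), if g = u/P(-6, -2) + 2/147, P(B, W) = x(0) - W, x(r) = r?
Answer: 1618252/637 ≈ 2540.4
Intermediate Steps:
I(S, X) = 2 + X/6
P(B, W) = -W (P(B, W) = 0 - W = -W)
g = -2056/147 (g = -28/((-1*(-2))) + 2/147 = -28/2 + 2*(1/147) = -28*1/2 + 2/147 = -14 + 2/147 = -2056/147 ≈ -13.986)
N = 1618252/147 (N = -66812 - (-290 - 2056/147)*256 = -66812 - (-44686)*256/147 = -66812 - 1*(-11439616/147) = -66812 + 11439616/147 = 1618252/147 ≈ 11009.)
N/I(353, 14) = 1618252/(147*(2 + (1/6)*14)) = 1618252/(147*(2 + 7/3)) = 1618252/(147*(13/3)) = (1618252/147)*(3/13) = 1618252/637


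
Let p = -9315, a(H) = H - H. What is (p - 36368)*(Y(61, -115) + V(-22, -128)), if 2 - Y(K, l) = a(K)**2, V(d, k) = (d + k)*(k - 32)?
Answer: -1096483366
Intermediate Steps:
V(d, k) = (-32 + k)*(d + k) (V(d, k) = (d + k)*(-32 + k) = (-32 + k)*(d + k))
a(H) = 0
Y(K, l) = 2 (Y(K, l) = 2 - 1*0**2 = 2 - 1*0 = 2 + 0 = 2)
(p - 36368)*(Y(61, -115) + V(-22, -128)) = (-9315 - 36368)*(2 + ((-128)**2 - 32*(-22) - 32*(-128) - 22*(-128))) = -45683*(2 + (16384 + 704 + 4096 + 2816)) = -45683*(2 + 24000) = -45683*24002 = -1096483366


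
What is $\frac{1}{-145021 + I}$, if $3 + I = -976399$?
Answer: $- \frac{1}{1121423} \approx -8.9172 \cdot 10^{-7}$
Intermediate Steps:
$I = -976402$ ($I = -3 - 976399 = -976402$)
$\frac{1}{-145021 + I} = \frac{1}{-145021 - 976402} = \frac{1}{-1121423} = - \frac{1}{1121423}$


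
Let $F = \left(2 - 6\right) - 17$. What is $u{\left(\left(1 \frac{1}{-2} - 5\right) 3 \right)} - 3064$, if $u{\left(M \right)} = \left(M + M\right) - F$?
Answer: $-3076$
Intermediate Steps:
$F = -21$ ($F = -4 - 17 = -21$)
$u{\left(M \right)} = 21 + 2 M$ ($u{\left(M \right)} = \left(M + M\right) - -21 = 2 M + 21 = 21 + 2 M$)
$u{\left(\left(1 \frac{1}{-2} - 5\right) 3 \right)} - 3064 = \left(21 + 2 \left(1 \frac{1}{-2} - 5\right) 3\right) - 3064 = \left(21 + 2 \left(1 \left(- \frac{1}{2}\right) - 5\right) 3\right) - 3064 = \left(21 + 2 \left(- \frac{1}{2} - 5\right) 3\right) - 3064 = \left(21 + 2 \left(\left(- \frac{11}{2}\right) 3\right)\right) - 3064 = \left(21 + 2 \left(- \frac{33}{2}\right)\right) - 3064 = \left(21 - 33\right) - 3064 = -12 - 3064 = -3076$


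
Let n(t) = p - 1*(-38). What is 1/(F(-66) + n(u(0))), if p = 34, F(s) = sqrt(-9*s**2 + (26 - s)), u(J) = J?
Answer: 9/5537 - I*sqrt(9778)/22148 ≈ 0.0016254 - 0.0044647*I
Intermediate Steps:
F(s) = sqrt(26 - s - 9*s**2)
n(t) = 72 (n(t) = 34 - 1*(-38) = 34 + 38 = 72)
1/(F(-66) + n(u(0))) = 1/(sqrt(26 - 1*(-66) - 9*(-66)**2) + 72) = 1/(sqrt(26 + 66 - 9*4356) + 72) = 1/(sqrt(26 + 66 - 39204) + 72) = 1/(sqrt(-39112) + 72) = 1/(2*I*sqrt(9778) + 72) = 1/(72 + 2*I*sqrt(9778))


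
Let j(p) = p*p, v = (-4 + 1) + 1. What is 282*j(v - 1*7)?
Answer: 22842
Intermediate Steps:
v = -2 (v = -3 + 1 = -2)
j(p) = p²
282*j(v - 1*7) = 282*(-2 - 1*7)² = 282*(-2 - 7)² = 282*(-9)² = 282*81 = 22842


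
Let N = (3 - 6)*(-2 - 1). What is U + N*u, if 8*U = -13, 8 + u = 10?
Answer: 131/8 ≈ 16.375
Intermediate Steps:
u = 2 (u = -8 + 10 = 2)
N = 9 (N = -3*(-3) = 9)
U = -13/8 (U = (1/8)*(-13) = -13/8 ≈ -1.6250)
U + N*u = -13/8 + 9*2 = -13/8 + 18 = 131/8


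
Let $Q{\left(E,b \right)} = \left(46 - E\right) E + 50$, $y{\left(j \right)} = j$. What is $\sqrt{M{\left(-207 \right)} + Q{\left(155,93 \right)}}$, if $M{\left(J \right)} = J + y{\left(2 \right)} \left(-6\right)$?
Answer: $6 i \sqrt{474} \approx 130.63 i$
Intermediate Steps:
$M{\left(J \right)} = -12 + J$ ($M{\left(J \right)} = J + 2 \left(-6\right) = J - 12 = -12 + J$)
$Q{\left(E,b \right)} = 50 + E \left(46 - E\right)$ ($Q{\left(E,b \right)} = E \left(46 - E\right) + 50 = 50 + E \left(46 - E\right)$)
$\sqrt{M{\left(-207 \right)} + Q{\left(155,93 \right)}} = \sqrt{\left(-12 - 207\right) + \left(50 - 155^{2} + 46 \cdot 155\right)} = \sqrt{-219 + \left(50 - 24025 + 7130\right)} = \sqrt{-219 - 16845} = \sqrt{-17064} = 6 i \sqrt{474}$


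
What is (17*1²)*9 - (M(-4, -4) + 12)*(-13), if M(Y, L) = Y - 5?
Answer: 192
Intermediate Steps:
M(Y, L) = -5 + Y
(17*1²)*9 - (M(-4, -4) + 12)*(-13) = (17*1²)*9 - ((-5 - 4) + 12)*(-13) = (17*1)*9 - (-9 + 12)*(-13) = 17*9 - 3*(-13) = 153 - 1*(-39) = 153 + 39 = 192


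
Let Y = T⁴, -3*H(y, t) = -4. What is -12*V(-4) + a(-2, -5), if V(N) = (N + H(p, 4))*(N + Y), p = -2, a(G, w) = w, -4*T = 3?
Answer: -983/8 ≈ -122.88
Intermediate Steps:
T = -¾ (T = -¼*3 = -¾ ≈ -0.75000)
H(y, t) = 4/3 (H(y, t) = -⅓*(-4) = 4/3)
Y = 81/256 (Y = (-¾)⁴ = 81/256 ≈ 0.31641)
V(N) = (4/3 + N)*(81/256 + N) (V(N) = (N + 4/3)*(N + 81/256) = (4/3 + N)*(81/256 + N))
-12*V(-4) + a(-2, -5) = -12*(27/64 + (-4)² + (1267/768)*(-4)) - 5 = -12*(27/64 + 16 - 1267/192) - 5 = -12*943/96 - 5 = -943/8 - 5 = -983/8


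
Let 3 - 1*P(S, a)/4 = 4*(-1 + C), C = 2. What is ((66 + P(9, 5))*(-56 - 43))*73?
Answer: -448074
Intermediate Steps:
P(S, a) = -4 (P(S, a) = 12 - 16*(-1 + 2) = 12 - 16 = -4)
((66 + P(9, 5))*(-56 - 43))*73 = ((66 - 4)*(-56 - 43))*73 = (62*(-99))*73 = -6138*73 = -448074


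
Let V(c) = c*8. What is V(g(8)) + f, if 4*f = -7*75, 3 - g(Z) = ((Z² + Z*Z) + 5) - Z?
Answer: -4429/4 ≈ -1107.3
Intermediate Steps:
g(Z) = -2 + Z - 2*Z² (g(Z) = 3 - (((Z² + Z*Z) + 5) - Z) = 3 - (((Z² + Z²) + 5) - Z) = 3 - ((2*Z² + 5) - Z) = 3 - ((5 + 2*Z²) - Z) = 3 - (5 - Z + 2*Z²) = 3 + (-5 + Z - 2*Z²) = -2 + Z - 2*Z²)
V(c) = 8*c
f = -525/4 (f = (-7*75)/4 = (¼)*(-525) = -525/4 ≈ -131.25)
V(g(8)) + f = 8*(-2 + 8 - 2*8²) - 525/4 = 8*(-2 + 8 - 2*64) - 525/4 = 8*(-2 + 8 - 128) - 525/4 = 8*(-122) - 525/4 = -976 - 525/4 = -4429/4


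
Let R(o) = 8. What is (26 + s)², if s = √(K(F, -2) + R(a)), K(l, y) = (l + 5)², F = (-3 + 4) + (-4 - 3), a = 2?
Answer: 841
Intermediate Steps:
F = -6 (F = 1 - 7 = -6)
K(l, y) = (5 + l)²
s = 3 (s = √((5 - 6)² + 8) = √((-1)² + 8) = √(1 + 8) = √9 = 3)
(26 + s)² = (26 + 3)² = 29² = 841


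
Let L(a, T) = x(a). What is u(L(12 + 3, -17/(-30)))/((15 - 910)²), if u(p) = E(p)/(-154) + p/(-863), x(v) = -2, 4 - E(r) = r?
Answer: -487/10645782455 ≈ -4.5746e-8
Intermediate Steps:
E(r) = 4 - r
L(a, T) = -2
u(p) = -2/77 + 709*p/132902 (u(p) = (4 - p)/(-154) + p/(-863) = (4 - p)*(-1/154) + p*(-1/863) = (-2/77 + p/154) - p/863 = -2/77 + 709*p/132902)
u(L(12 + 3, -17/(-30)))/((15 - 910)²) = (-2/77 + (709/132902)*(-2))/((15 - 910)²) = (-2/77 - 709/66451)/((-895)²) = -2435/66451/801025 = -2435/66451*1/801025 = -487/10645782455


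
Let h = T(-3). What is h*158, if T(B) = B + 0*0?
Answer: -474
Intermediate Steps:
T(B) = B (T(B) = B + 0 = B)
h = -3
h*158 = -3*158 = -474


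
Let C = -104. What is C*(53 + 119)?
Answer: -17888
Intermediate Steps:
C*(53 + 119) = -104*(53 + 119) = -104*172 = -17888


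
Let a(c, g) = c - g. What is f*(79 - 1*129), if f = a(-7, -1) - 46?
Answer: 2600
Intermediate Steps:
f = -52 (f = (-7 - 1*(-1)) - 46 = (-7 + 1) - 46 = -6 - 46 = -52)
f*(79 - 1*129) = -52*(79 - 1*129) = -52*(79 - 129) = -52*(-50) = 2600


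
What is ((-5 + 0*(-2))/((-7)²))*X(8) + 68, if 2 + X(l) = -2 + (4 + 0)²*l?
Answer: 2712/49 ≈ 55.347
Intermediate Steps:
X(l) = -4 + 16*l (X(l) = -2 + (-2 + (4 + 0)²*l) = -2 + (-2 + 4²*l) = -2 + (-2 + 16*l) = -4 + 16*l)
((-5 + 0*(-2))/((-7)²))*X(8) + 68 = ((-5 + 0*(-2))/((-7)²))*(-4 + 16*8) + 68 = ((-5 + 0)/49)*(-4 + 128) + 68 = -5*1/49*124 + 68 = -5/49*124 + 68 = -620/49 + 68 = 2712/49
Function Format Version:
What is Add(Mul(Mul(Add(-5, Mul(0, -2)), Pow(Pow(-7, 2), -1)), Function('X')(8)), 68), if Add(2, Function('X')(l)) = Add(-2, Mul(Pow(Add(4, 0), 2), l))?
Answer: Rational(2712, 49) ≈ 55.347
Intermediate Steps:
Function('X')(l) = Add(-4, Mul(16, l)) (Function('X')(l) = Add(-2, Add(-2, Mul(Pow(Add(4, 0), 2), l))) = Add(-2, Add(-2, Mul(Pow(4, 2), l))) = Add(-2, Add(-2, Mul(16, l))) = Add(-4, Mul(16, l)))
Add(Mul(Mul(Add(-5, Mul(0, -2)), Pow(Pow(-7, 2), -1)), Function('X')(8)), 68) = Add(Mul(Mul(Add(-5, Mul(0, -2)), Pow(Pow(-7, 2), -1)), Add(-4, Mul(16, 8))), 68) = Add(Mul(Mul(Add(-5, 0), Pow(49, -1)), Add(-4, 128)), 68) = Add(Mul(Mul(-5, Rational(1, 49)), 124), 68) = Add(Mul(Rational(-5, 49), 124), 68) = Add(Rational(-620, 49), 68) = Rational(2712, 49)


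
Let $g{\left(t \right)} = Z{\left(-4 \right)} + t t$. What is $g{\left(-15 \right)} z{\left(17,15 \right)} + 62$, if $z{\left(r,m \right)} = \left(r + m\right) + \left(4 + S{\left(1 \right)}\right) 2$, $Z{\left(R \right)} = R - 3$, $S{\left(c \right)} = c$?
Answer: $9218$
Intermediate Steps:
$Z{\left(R \right)} = -3 + R$
$z{\left(r,m \right)} = 10 + m + r$ ($z{\left(r,m \right)} = \left(r + m\right) + \left(4 + 1\right) 2 = \left(m + r\right) + 5 \cdot 2 = \left(m + r\right) + 10 = 10 + m + r$)
$g{\left(t \right)} = -7 + t^{2}$ ($g{\left(t \right)} = \left(-3 - 4\right) + t t = -7 + t^{2}$)
$g{\left(-15 \right)} z{\left(17,15 \right)} + 62 = \left(-7 + \left(-15\right)^{2}\right) \left(10 + 15 + 17\right) + 62 = \left(-7 + 225\right) 42 + 62 = 218 \cdot 42 + 62 = 9156 + 62 = 9218$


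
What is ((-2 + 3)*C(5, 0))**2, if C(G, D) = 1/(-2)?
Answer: 1/4 ≈ 0.25000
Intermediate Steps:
C(G, D) = -1/2 (C(G, D) = 1*(-1/2) = -1/2)
((-2 + 3)*C(5, 0))**2 = ((-2 + 3)*(-1/2))**2 = (1*(-1/2))**2 = (-1/2)**2 = 1/4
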